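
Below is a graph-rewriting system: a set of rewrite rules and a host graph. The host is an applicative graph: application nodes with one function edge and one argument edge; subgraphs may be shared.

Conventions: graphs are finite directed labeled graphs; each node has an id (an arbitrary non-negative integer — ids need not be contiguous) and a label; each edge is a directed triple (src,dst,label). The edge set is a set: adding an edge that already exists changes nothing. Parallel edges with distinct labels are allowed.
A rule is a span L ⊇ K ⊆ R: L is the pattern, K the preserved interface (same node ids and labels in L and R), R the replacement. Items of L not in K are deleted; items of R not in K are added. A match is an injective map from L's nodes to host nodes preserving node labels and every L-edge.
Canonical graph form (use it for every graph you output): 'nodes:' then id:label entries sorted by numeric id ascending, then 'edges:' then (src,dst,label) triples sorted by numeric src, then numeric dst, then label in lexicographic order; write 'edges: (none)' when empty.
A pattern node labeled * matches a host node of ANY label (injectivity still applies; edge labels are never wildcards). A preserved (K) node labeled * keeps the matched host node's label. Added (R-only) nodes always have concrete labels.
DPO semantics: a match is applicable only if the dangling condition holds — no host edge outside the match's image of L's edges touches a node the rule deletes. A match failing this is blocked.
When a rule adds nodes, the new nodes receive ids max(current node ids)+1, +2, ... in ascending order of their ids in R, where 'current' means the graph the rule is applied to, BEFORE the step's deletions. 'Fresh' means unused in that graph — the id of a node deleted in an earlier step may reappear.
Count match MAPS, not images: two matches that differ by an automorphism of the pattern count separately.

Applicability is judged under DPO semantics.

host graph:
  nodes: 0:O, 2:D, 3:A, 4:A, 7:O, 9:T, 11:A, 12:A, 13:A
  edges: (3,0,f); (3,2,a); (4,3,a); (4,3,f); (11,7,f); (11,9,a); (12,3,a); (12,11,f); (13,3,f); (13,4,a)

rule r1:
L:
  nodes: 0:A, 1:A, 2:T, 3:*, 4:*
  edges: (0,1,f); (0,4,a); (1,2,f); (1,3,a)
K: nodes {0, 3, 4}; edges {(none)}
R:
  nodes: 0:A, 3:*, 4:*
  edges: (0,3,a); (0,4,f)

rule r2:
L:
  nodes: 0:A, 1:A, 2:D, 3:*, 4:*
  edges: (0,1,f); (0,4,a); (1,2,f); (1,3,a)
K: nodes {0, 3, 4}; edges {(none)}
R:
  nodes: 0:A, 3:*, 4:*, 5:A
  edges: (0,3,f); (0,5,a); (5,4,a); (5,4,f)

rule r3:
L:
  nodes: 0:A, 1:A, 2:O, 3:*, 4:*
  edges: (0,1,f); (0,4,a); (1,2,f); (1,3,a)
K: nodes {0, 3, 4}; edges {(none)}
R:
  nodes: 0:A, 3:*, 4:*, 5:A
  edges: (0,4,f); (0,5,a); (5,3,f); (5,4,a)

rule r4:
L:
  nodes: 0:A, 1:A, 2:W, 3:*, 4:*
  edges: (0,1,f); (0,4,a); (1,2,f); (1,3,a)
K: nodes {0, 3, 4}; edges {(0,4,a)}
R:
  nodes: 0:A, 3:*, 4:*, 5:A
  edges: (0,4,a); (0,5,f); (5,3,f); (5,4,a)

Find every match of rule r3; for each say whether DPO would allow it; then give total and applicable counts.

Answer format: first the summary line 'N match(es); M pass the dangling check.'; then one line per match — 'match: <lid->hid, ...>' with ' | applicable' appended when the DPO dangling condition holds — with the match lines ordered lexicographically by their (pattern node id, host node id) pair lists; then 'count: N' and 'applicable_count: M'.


2 match(es); 1 pass the dangling check.
match: 0->12, 1->11, 2->7, 3->9, 4->3 | applicable
match: 0->13, 1->3, 2->0, 3->2, 4->4
count: 2
applicable_count: 1


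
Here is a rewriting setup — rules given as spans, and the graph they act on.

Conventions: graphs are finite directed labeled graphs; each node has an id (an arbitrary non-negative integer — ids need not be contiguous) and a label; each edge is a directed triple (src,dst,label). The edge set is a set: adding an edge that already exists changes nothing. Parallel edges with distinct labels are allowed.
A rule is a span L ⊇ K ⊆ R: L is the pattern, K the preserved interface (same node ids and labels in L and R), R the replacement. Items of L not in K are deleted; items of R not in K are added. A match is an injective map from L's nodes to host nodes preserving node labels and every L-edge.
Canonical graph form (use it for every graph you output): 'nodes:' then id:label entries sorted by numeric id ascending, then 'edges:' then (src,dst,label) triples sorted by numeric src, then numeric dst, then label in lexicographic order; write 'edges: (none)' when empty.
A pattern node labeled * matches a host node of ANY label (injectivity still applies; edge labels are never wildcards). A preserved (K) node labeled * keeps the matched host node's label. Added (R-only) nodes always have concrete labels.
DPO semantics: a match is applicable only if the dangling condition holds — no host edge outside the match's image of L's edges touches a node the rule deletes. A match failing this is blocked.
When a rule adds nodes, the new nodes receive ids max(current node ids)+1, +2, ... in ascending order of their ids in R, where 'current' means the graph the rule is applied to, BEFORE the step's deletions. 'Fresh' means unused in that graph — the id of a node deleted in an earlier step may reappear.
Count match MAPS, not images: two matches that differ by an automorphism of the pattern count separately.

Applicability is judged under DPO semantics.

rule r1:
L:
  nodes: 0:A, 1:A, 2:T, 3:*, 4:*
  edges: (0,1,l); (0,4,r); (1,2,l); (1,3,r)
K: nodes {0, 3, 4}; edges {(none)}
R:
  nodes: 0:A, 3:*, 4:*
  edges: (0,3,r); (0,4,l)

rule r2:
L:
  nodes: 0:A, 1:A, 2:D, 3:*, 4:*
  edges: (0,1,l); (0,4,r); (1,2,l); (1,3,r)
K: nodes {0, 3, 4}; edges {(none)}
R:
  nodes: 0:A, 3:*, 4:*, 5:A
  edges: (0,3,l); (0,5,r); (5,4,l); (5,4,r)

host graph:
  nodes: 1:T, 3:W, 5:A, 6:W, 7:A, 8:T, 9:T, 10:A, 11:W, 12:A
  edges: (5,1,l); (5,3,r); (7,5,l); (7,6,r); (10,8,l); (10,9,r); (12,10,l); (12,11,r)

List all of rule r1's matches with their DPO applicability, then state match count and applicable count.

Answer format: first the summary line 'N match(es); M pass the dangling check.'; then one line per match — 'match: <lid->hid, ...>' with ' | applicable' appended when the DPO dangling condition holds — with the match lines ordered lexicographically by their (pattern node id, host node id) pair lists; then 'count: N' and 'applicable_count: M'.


2 match(es); 2 pass the dangling check.
match: 0->7, 1->5, 2->1, 3->3, 4->6 | applicable
match: 0->12, 1->10, 2->8, 3->9, 4->11 | applicable
count: 2
applicable_count: 2


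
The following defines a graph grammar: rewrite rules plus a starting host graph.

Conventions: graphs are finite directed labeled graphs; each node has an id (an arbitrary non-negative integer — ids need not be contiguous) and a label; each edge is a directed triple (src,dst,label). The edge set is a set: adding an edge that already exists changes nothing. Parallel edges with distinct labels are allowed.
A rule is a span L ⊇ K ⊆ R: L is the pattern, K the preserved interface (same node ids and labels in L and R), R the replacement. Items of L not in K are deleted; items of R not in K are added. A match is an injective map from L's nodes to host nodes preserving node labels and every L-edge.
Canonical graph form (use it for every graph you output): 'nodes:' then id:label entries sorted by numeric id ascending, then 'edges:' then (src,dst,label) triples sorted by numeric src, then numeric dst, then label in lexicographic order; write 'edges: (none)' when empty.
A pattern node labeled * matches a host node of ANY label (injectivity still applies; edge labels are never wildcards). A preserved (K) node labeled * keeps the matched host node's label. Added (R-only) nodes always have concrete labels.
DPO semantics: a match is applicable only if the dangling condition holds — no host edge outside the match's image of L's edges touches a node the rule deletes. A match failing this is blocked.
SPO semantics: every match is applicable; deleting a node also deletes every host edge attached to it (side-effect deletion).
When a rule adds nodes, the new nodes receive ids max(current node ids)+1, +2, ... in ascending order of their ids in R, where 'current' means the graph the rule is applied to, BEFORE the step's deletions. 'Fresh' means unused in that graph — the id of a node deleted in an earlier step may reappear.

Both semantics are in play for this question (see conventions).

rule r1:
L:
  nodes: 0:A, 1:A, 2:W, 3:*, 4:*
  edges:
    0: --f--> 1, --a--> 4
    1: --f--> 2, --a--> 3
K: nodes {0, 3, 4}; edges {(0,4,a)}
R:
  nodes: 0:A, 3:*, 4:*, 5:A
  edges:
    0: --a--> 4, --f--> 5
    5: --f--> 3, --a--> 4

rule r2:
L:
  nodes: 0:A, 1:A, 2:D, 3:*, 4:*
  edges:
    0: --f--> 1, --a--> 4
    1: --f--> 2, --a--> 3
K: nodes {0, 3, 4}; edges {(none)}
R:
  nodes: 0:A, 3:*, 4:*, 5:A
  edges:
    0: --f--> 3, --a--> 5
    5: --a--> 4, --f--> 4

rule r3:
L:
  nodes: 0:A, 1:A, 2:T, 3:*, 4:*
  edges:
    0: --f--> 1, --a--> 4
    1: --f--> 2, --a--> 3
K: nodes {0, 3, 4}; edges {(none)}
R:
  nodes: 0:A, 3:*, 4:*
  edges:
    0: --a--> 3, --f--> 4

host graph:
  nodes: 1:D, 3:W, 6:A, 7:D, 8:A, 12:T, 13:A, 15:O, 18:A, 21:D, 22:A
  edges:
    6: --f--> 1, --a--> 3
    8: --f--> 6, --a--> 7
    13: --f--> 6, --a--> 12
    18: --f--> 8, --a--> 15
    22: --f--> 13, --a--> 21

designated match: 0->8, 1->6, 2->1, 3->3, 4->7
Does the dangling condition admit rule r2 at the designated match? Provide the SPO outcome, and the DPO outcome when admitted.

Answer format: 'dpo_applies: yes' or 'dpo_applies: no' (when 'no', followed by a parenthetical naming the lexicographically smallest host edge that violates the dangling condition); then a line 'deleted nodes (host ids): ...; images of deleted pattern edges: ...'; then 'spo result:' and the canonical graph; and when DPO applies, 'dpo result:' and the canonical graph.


dpo_applies: no
(the rule deletes node 6, which keeps host edge (13,6,f) outside the match image — the dangling condition fails, DPO blocks; SPO proceeds and side-deletes such edges)
deleted nodes (host ids): 1, 6; images of deleted pattern edges: (6,1,f); (6,3,a); (8,6,f); (8,7,a)
spo result:
nodes: 3:W, 7:D, 8:A, 12:T, 13:A, 15:O, 18:A, 21:D, 22:A, 23:A
edges: (8,3,f); (8,23,a); (13,12,a); (18,8,f); (18,15,a); (22,13,f); (22,21,a); (23,7,a); (23,7,f)


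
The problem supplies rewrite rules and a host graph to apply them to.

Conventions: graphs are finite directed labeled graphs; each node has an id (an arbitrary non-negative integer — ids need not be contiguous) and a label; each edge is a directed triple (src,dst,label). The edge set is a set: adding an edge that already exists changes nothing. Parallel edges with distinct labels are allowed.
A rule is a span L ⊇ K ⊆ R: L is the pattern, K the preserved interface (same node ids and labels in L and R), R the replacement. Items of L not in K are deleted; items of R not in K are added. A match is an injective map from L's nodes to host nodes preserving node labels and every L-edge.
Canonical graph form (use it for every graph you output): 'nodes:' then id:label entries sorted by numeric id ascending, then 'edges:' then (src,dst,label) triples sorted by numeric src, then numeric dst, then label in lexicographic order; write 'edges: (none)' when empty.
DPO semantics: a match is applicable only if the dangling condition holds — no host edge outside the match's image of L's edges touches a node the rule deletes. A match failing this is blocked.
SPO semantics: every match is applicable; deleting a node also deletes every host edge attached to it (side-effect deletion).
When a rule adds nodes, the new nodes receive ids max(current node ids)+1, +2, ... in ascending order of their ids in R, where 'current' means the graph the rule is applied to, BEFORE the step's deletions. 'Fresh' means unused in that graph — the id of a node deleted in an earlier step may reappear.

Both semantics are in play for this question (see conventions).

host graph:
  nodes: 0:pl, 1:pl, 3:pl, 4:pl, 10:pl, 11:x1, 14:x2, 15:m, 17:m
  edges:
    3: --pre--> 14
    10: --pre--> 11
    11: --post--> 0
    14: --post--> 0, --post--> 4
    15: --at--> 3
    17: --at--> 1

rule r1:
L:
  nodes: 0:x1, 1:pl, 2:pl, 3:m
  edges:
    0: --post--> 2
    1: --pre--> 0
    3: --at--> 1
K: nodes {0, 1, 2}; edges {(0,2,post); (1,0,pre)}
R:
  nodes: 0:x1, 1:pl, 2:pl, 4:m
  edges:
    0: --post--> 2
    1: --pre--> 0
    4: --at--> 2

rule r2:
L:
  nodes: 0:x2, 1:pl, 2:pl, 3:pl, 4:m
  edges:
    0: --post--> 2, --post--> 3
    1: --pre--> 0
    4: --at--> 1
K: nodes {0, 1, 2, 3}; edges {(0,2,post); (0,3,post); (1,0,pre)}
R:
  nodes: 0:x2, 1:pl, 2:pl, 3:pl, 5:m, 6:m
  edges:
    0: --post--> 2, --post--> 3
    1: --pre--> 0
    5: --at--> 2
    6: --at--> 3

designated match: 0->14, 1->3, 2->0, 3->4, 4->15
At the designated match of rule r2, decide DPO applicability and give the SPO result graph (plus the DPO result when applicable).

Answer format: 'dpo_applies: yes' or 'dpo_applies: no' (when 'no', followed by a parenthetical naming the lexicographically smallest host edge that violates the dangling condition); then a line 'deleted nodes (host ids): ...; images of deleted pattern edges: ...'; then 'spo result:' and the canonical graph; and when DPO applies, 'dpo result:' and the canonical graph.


dpo_applies: yes
deleted nodes (host ids): 15; images of deleted pattern edges: (15,3,at)
spo result:
nodes: 0:pl, 1:pl, 3:pl, 4:pl, 10:pl, 11:x1, 14:x2, 17:m, 18:m, 19:m
edges: (3,14,pre); (10,11,pre); (11,0,post); (14,0,post); (14,4,post); (17,1,at); (18,0,at); (19,4,at)
dpo result:
nodes: 0:pl, 1:pl, 3:pl, 4:pl, 10:pl, 11:x1, 14:x2, 17:m, 18:m, 19:m
edges: (3,14,pre); (10,11,pre); (11,0,post); (14,0,post); (14,4,post); (17,1,at); (18,0,at); (19,4,at)


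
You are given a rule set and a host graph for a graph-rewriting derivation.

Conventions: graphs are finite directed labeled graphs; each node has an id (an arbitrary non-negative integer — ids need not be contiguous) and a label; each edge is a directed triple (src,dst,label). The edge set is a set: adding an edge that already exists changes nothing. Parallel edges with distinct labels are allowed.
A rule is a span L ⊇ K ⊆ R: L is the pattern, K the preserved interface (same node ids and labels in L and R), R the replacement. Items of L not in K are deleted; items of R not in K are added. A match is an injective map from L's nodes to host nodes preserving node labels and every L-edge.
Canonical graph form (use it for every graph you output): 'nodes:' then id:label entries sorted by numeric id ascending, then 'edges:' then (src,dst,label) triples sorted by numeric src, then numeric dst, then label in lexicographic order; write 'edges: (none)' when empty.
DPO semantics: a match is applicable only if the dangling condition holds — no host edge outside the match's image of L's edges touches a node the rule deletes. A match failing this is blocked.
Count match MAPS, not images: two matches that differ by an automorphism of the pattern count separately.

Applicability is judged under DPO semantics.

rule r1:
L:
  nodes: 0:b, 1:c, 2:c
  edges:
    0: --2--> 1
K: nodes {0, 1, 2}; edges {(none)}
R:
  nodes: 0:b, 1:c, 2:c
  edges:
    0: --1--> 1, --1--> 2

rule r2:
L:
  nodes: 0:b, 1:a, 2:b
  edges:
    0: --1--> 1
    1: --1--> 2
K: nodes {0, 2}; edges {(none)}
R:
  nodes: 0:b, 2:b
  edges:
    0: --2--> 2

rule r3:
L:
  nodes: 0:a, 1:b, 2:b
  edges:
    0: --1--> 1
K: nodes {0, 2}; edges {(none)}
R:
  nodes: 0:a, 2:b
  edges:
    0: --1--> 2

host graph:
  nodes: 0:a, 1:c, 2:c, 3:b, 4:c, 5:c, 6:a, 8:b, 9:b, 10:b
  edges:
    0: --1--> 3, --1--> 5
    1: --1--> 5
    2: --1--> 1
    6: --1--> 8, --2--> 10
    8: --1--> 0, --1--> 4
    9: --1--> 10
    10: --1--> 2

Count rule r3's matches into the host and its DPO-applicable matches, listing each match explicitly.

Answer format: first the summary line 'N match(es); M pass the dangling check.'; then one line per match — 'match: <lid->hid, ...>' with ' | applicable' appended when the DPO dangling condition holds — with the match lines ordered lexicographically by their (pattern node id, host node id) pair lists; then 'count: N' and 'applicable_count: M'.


6 match(es); 3 pass the dangling check.
match: 0->0, 1->3, 2->8 | applicable
match: 0->0, 1->3, 2->9 | applicable
match: 0->0, 1->3, 2->10 | applicable
match: 0->6, 1->8, 2->3
match: 0->6, 1->8, 2->9
match: 0->6, 1->8, 2->10
count: 6
applicable_count: 3


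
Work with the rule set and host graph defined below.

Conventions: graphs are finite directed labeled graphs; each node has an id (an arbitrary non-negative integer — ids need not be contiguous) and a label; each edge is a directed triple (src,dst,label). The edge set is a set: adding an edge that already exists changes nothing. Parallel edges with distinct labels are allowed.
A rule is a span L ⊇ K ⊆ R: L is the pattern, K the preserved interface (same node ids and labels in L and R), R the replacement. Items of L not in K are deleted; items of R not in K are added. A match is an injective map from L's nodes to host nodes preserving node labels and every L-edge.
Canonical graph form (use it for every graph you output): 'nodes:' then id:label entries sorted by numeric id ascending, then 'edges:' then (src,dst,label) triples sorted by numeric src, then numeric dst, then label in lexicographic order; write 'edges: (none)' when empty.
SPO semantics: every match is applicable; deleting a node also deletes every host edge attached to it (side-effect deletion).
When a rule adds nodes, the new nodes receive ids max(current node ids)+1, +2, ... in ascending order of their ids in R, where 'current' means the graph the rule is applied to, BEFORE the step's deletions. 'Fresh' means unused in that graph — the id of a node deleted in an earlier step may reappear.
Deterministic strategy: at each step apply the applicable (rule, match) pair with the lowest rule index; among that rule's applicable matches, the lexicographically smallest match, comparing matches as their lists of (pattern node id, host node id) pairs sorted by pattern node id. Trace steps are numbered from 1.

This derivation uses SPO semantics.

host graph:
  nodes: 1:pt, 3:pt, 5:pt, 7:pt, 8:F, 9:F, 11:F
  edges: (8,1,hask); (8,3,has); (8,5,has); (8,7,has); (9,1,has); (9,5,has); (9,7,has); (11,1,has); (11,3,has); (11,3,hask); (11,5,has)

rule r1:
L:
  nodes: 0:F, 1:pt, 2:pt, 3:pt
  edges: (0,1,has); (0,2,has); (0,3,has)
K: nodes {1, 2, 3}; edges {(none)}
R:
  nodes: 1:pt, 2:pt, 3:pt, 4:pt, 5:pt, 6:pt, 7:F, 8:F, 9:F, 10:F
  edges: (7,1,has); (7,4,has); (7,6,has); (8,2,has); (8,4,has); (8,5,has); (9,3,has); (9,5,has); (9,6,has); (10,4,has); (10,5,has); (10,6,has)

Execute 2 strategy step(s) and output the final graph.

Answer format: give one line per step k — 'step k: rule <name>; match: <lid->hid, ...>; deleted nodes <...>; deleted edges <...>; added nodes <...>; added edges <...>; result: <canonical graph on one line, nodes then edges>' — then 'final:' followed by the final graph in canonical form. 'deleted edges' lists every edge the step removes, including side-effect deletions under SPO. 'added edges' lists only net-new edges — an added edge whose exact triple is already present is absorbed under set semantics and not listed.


step 1: rule r1; match: 0->8, 1->3, 2->5, 3->7; deleted nodes 8; deleted edges (8,1,hask); (8,3,has); (8,5,has); (8,7,has); added nodes 12, 13, 14, 15, 16, 17, 18; added edges (15,3,has); (15,12,has); (15,14,has); (16,5,has); (16,12,has); (16,13,has); (17,7,has); (17,13,has); (17,14,has); (18,12,has); (18,13,has); (18,14,has); result: nodes: 1:pt, 3:pt, 5:pt, 7:pt, 9:F, 11:F, 12:pt, 13:pt, 14:pt, 15:F, 16:F, 17:F, 18:F edges: (9,1,has); (9,5,has); (9,7,has); (11,1,has); (11,3,has); (11,3,hask); (11,5,has); (15,3,has); (15,12,has); (15,14,has); (16,5,has); (16,12,has); (16,13,has); (17,7,has); (17,13,has); (17,14,has); (18,12,has); (18,13,has); (18,14,has)
step 2: rule r1; match: 0->9, 1->1, 2->5, 3->7; deleted nodes 9; deleted edges (9,1,has); (9,5,has); (9,7,has); added nodes 19, 20, 21, 22, 23, 24, 25; added edges (22,1,has); (22,19,has); (22,21,has); (23,5,has); (23,19,has); (23,20,has); (24,7,has); (24,20,has); (24,21,has); (25,19,has); (25,20,has); (25,21,has); result: nodes: 1:pt, 3:pt, 5:pt, 7:pt, 11:F, 12:pt, 13:pt, 14:pt, 15:F, 16:F, 17:F, 18:F, 19:pt, 20:pt, 21:pt, 22:F, 23:F, 24:F, 25:F edges: (11,1,has); (11,3,has); (11,3,hask); (11,5,has); (15,3,has); (15,12,has); (15,14,has); (16,5,has); (16,12,has); (16,13,has); (17,7,has); (17,13,has); (17,14,has); (18,12,has); (18,13,has); (18,14,has); (22,1,has); (22,19,has); (22,21,has); (23,5,has); (23,19,has); (23,20,has); (24,7,has); (24,20,has); (24,21,has); (25,19,has); (25,20,has); (25,21,has)
final:
nodes: 1:pt, 3:pt, 5:pt, 7:pt, 11:F, 12:pt, 13:pt, 14:pt, 15:F, 16:F, 17:F, 18:F, 19:pt, 20:pt, 21:pt, 22:F, 23:F, 24:F, 25:F
edges: (11,1,has); (11,3,has); (11,3,hask); (11,5,has); (15,3,has); (15,12,has); (15,14,has); (16,5,has); (16,12,has); (16,13,has); (17,7,has); (17,13,has); (17,14,has); (18,12,has); (18,13,has); (18,14,has); (22,1,has); (22,19,has); (22,21,has); (23,5,has); (23,19,has); (23,20,has); (24,7,has); (24,20,has); (24,21,has); (25,19,has); (25,20,has); (25,21,has)


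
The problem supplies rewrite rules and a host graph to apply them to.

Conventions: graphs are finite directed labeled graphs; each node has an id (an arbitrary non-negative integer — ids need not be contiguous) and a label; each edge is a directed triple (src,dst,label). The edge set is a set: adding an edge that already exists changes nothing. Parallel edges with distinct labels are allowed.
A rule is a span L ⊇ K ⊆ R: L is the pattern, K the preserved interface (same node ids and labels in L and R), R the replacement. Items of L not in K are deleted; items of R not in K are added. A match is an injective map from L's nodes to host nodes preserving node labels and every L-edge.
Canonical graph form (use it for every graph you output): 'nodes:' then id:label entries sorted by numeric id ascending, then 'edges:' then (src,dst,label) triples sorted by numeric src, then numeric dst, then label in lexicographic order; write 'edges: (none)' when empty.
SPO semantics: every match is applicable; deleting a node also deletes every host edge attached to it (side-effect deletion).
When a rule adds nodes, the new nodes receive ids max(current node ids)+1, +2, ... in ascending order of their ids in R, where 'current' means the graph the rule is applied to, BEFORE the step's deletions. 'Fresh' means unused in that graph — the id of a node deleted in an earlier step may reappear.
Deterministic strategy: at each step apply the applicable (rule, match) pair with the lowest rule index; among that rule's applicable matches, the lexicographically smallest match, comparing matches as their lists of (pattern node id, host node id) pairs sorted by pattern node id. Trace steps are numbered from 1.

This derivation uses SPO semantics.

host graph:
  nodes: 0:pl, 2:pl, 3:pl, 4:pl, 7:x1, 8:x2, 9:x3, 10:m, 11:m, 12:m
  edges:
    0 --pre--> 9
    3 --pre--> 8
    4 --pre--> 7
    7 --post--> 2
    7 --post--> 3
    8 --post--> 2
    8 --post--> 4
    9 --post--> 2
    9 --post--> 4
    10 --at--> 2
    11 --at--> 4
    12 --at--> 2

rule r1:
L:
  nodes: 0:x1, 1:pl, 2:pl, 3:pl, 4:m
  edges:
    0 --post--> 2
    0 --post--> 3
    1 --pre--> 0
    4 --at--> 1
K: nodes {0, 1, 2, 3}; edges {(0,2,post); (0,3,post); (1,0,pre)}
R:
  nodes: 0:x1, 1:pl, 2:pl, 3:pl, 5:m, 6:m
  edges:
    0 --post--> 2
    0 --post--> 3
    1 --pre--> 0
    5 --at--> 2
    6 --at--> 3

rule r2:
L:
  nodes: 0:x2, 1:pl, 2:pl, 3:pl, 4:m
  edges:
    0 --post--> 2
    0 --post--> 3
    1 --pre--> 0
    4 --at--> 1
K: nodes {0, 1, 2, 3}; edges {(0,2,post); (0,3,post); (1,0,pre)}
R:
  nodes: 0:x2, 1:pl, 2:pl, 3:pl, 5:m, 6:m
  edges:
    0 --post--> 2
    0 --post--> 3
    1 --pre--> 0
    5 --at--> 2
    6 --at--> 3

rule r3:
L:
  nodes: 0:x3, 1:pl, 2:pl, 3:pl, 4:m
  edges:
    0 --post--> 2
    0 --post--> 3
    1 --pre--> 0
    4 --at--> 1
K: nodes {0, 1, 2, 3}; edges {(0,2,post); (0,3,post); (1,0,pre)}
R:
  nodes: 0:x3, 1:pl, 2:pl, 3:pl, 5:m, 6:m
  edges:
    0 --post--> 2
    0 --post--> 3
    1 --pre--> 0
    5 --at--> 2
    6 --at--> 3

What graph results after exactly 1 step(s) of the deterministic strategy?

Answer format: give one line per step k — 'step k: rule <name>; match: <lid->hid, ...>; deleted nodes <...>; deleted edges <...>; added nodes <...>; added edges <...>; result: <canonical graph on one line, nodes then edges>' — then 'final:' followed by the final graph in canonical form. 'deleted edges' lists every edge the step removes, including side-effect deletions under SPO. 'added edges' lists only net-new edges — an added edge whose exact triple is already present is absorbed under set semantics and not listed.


step 1: rule r1; match: 0->7, 1->4, 2->2, 3->3, 4->11; deleted nodes 11; deleted edges (11,4,at); added nodes 13, 14; added edges (13,2,at); (14,3,at); result: nodes: 0:pl, 2:pl, 3:pl, 4:pl, 7:x1, 8:x2, 9:x3, 10:m, 12:m, 13:m, 14:m edges: (0,9,pre); (3,8,pre); (4,7,pre); (7,2,post); (7,3,post); (8,2,post); (8,4,post); (9,2,post); (9,4,post); (10,2,at); (12,2,at); (13,2,at); (14,3,at)
final:
nodes: 0:pl, 2:pl, 3:pl, 4:pl, 7:x1, 8:x2, 9:x3, 10:m, 12:m, 13:m, 14:m
edges: (0,9,pre); (3,8,pre); (4,7,pre); (7,2,post); (7,3,post); (8,2,post); (8,4,post); (9,2,post); (9,4,post); (10,2,at); (12,2,at); (13,2,at); (14,3,at)


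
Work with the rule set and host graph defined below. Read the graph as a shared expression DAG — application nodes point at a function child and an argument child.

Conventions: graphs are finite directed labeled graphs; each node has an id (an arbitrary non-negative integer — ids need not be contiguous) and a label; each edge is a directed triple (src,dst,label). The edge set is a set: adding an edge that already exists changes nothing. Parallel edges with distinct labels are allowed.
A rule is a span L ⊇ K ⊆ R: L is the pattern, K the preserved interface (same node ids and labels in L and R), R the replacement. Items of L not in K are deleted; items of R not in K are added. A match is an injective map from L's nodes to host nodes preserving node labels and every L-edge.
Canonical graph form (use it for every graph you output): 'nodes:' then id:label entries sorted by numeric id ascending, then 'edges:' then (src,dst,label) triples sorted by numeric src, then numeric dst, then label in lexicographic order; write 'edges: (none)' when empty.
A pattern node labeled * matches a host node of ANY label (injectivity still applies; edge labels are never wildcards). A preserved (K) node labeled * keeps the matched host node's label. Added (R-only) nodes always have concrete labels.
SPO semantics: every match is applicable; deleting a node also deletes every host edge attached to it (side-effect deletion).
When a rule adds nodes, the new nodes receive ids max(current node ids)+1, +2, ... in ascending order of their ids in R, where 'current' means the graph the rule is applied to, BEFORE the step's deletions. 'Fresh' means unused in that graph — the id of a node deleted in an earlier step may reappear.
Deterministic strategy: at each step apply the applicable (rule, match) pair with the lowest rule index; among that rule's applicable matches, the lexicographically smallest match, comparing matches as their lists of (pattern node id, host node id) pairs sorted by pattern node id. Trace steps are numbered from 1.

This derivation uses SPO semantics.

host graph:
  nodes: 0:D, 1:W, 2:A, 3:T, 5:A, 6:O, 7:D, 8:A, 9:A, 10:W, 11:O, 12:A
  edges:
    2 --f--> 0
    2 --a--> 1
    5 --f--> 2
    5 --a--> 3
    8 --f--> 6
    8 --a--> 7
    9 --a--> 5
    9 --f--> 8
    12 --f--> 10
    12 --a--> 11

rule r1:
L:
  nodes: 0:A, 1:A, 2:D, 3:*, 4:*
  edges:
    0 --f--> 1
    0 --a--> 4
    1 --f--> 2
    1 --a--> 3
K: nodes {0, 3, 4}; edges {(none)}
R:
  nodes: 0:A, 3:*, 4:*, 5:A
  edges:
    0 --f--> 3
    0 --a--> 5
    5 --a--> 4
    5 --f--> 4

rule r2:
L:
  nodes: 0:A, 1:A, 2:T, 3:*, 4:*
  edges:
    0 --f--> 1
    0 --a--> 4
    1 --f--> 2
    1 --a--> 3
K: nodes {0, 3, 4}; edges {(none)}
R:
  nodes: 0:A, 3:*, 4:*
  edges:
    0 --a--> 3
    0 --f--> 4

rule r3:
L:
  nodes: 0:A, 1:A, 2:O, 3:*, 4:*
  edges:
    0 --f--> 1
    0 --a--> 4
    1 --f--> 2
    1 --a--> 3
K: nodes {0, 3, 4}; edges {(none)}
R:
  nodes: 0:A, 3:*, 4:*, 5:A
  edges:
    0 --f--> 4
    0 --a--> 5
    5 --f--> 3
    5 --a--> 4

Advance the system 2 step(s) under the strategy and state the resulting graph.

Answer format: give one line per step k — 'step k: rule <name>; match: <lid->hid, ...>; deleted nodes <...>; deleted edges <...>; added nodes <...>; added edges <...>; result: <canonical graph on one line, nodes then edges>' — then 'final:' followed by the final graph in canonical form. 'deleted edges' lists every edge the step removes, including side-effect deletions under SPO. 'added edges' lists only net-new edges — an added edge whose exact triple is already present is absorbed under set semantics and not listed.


step 1: rule r1; match: 0->5, 1->2, 2->0, 3->1, 4->3; deleted nodes 0, 2; deleted edges (2,0,f); (2,1,a); (5,2,f); (5,3,a); added nodes 13; added edges (5,1,f); (5,13,a); (13,3,a); (13,3,f); result: nodes: 1:W, 3:T, 5:A, 6:O, 7:D, 8:A, 9:A, 10:W, 11:O, 12:A, 13:A edges: (5,1,f); (5,13,a); (8,6,f); (8,7,a); (9,5,a); (9,8,f); (12,10,f); (12,11,a); (13,3,a); (13,3,f)
step 2: rule r3; match: 0->9, 1->8, 2->6, 3->7, 4->5; deleted nodes 6, 8; deleted edges (8,6,f); (8,7,a); (9,5,a); (9,8,f); added nodes 14; added edges (9,5,f); (9,14,a); (14,5,a); (14,7,f); result: nodes: 1:W, 3:T, 5:A, 7:D, 9:A, 10:W, 11:O, 12:A, 13:A, 14:A edges: (5,1,f); (5,13,a); (9,5,f); (9,14,a); (12,10,f); (12,11,a); (13,3,a); (13,3,f); (14,5,a); (14,7,f)
final:
nodes: 1:W, 3:T, 5:A, 7:D, 9:A, 10:W, 11:O, 12:A, 13:A, 14:A
edges: (5,1,f); (5,13,a); (9,5,f); (9,14,a); (12,10,f); (12,11,a); (13,3,a); (13,3,f); (14,5,a); (14,7,f)


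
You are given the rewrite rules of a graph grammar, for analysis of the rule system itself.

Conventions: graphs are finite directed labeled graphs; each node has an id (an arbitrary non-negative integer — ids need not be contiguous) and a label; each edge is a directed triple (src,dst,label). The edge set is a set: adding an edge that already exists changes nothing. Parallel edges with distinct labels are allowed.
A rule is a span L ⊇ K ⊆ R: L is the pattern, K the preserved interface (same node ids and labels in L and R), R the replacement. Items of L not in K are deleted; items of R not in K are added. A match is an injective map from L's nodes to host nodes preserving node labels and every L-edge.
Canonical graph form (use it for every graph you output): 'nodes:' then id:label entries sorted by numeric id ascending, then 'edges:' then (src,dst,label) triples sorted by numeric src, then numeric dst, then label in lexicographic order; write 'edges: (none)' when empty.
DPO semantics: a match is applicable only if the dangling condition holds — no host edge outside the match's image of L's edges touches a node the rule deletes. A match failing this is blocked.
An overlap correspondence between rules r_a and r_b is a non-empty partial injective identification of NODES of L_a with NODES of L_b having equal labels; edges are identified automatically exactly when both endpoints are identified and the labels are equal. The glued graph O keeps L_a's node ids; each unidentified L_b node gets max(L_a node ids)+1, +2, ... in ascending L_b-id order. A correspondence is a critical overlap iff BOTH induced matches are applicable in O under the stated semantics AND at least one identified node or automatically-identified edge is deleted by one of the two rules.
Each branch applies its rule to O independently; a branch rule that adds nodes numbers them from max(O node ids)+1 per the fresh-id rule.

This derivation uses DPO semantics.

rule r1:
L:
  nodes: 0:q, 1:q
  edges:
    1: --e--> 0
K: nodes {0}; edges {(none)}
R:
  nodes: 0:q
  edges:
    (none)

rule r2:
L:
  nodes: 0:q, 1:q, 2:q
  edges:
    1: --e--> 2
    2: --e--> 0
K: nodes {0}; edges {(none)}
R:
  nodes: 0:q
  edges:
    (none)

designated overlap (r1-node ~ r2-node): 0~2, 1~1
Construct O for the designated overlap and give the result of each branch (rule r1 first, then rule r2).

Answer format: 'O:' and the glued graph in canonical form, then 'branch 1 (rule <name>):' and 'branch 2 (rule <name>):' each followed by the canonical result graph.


O:
nodes: 0:q, 1:q, 2:q
edges: (0,2,e); (1,0,e)
branch 1 (rule r1):
nodes: 0:q, 2:q
edges: (0,2,e)
branch 2 (rule r2):
nodes: 2:q
edges: (none)


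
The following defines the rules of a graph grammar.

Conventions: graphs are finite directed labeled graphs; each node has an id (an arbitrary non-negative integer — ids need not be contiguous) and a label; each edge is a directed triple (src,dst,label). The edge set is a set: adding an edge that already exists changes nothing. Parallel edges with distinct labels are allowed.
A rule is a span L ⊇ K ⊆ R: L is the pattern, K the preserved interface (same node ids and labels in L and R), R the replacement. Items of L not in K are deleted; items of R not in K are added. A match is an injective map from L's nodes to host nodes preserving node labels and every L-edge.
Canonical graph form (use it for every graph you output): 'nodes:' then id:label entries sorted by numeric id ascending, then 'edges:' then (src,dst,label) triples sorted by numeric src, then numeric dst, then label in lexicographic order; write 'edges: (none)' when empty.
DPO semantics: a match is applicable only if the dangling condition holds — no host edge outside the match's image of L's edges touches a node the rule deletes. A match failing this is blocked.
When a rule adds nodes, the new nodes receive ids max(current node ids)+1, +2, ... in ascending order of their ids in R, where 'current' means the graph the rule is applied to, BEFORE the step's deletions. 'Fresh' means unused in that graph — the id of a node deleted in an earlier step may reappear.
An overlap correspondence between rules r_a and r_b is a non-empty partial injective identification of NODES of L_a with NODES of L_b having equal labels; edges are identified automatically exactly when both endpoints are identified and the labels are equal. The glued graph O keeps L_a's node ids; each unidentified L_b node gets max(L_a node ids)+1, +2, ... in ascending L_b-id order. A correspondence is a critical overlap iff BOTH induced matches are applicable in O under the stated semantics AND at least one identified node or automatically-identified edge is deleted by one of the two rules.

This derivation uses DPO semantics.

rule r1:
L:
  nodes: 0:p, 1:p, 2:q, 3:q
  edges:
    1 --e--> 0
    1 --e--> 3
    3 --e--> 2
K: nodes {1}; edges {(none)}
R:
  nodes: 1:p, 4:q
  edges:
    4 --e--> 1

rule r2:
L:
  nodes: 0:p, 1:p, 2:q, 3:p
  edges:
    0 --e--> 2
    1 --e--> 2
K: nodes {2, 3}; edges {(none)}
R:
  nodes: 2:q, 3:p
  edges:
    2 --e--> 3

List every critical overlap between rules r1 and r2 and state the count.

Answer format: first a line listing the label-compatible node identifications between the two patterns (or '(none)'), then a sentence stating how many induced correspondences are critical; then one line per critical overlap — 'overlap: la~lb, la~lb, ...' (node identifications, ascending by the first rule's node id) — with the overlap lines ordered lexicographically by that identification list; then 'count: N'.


label-compatible node identifications between L(r1) and L(r2): 0~0, 0~1, 0~3, 1~0, 1~1, 1~3, 2~2, 3~2
1 of the induced correspondences is a critical overlap of r1 and r2.
overlap: 0~3
count: 1


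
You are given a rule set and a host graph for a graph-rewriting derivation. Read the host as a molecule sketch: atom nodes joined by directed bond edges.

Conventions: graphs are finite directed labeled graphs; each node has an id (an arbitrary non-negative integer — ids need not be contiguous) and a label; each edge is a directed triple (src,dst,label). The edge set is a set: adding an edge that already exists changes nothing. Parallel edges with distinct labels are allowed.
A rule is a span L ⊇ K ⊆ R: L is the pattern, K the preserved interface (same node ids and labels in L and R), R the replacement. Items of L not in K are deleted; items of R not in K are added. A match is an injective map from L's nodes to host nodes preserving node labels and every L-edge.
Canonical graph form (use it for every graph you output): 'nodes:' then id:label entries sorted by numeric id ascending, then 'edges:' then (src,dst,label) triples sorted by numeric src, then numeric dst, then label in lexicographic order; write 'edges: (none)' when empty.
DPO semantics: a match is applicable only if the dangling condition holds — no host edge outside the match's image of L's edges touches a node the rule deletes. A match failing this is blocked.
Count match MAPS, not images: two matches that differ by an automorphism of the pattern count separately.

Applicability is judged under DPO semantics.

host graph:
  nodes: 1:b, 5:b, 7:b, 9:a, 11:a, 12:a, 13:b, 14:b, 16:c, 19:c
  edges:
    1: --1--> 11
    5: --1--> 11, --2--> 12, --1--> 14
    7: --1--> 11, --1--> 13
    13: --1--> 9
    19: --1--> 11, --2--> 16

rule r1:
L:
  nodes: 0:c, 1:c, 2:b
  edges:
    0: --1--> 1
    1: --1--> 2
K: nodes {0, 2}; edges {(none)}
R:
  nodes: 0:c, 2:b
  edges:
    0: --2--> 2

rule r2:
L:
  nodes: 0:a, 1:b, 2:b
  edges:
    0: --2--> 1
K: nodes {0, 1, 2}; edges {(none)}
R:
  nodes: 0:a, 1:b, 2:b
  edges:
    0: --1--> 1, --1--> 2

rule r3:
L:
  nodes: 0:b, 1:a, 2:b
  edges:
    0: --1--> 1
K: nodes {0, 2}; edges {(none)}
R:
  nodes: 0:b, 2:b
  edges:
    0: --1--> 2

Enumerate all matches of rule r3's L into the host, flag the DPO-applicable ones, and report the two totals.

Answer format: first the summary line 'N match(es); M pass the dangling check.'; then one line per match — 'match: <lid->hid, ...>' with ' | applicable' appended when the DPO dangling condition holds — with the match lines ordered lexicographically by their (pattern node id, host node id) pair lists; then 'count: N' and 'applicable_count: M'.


16 match(es); 4 pass the dangling check.
match: 0->1, 1->11, 2->5
match: 0->1, 1->11, 2->7
match: 0->1, 1->11, 2->13
match: 0->1, 1->11, 2->14
match: 0->5, 1->11, 2->1
match: 0->5, 1->11, 2->7
match: 0->5, 1->11, 2->13
match: 0->5, 1->11, 2->14
match: 0->7, 1->11, 2->1
match: 0->7, 1->11, 2->5
match: 0->7, 1->11, 2->13
match: 0->7, 1->11, 2->14
match: 0->13, 1->9, 2->1 | applicable
match: 0->13, 1->9, 2->5 | applicable
match: 0->13, 1->9, 2->7 | applicable
match: 0->13, 1->9, 2->14 | applicable
count: 16
applicable_count: 4


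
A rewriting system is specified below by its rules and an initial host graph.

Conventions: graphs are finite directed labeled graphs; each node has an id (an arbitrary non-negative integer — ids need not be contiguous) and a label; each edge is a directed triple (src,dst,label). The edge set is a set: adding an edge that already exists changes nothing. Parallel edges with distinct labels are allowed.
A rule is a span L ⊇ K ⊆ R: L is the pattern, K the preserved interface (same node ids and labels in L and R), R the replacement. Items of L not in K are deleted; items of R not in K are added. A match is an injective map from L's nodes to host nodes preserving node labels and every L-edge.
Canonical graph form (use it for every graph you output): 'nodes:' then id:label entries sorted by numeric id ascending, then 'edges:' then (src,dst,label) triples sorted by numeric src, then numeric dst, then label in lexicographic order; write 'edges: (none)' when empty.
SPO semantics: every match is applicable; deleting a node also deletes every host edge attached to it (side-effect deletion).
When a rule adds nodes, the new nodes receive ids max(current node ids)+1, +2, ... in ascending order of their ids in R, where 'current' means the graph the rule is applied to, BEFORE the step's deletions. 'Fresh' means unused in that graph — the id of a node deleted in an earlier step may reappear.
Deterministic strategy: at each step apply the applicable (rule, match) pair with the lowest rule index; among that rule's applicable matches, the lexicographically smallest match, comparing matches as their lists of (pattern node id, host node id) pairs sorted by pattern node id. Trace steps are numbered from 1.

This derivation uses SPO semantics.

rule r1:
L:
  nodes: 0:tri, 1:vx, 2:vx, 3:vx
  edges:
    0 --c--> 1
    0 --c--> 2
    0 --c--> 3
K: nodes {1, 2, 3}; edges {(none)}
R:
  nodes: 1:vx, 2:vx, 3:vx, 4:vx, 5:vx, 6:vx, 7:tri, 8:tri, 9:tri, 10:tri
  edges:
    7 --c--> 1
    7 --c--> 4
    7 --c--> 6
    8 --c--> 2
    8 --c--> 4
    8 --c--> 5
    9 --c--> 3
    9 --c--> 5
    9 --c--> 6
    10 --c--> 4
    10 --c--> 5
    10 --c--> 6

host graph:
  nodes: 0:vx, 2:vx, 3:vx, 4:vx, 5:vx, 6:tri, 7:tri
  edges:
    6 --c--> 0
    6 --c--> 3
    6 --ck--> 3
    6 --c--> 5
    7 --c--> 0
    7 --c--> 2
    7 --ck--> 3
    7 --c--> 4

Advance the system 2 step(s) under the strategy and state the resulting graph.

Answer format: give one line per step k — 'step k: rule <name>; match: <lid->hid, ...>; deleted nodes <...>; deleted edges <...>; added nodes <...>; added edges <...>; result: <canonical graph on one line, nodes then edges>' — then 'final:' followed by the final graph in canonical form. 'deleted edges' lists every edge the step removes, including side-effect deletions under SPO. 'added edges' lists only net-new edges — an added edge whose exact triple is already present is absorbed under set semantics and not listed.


step 1: rule r1; match: 0->6, 1->0, 2->3, 3->5; deleted nodes 6; deleted edges (6,0,c); (6,3,c); (6,3,ck); (6,5,c); added nodes 8, 9, 10, 11, 12, 13, 14; added edges (11,0,c); (11,8,c); (11,10,c); (12,3,c); (12,8,c); (12,9,c); (13,5,c); (13,9,c); (13,10,c); (14,8,c); (14,9,c); (14,10,c); result: nodes: 0:vx, 2:vx, 3:vx, 4:vx, 5:vx, 7:tri, 8:vx, 9:vx, 10:vx, 11:tri, 12:tri, 13:tri, 14:tri edges: (7,0,c); (7,2,c); (7,3,ck); (7,4,c); (11,0,c); (11,8,c); (11,10,c); (12,3,c); (12,8,c); (12,9,c); (13,5,c); (13,9,c); (13,10,c); (14,8,c); (14,9,c); (14,10,c)
step 2: rule r1; match: 0->7, 1->0, 2->2, 3->4; deleted nodes 7; deleted edges (7,0,c); (7,2,c); (7,3,ck); (7,4,c); added nodes 15, 16, 17, 18, 19, 20, 21; added edges (18,0,c); (18,15,c); (18,17,c); (19,2,c); (19,15,c); (19,16,c); (20,4,c); (20,16,c); (20,17,c); (21,15,c); (21,16,c); (21,17,c); result: nodes: 0:vx, 2:vx, 3:vx, 4:vx, 5:vx, 8:vx, 9:vx, 10:vx, 11:tri, 12:tri, 13:tri, 14:tri, 15:vx, 16:vx, 17:vx, 18:tri, 19:tri, 20:tri, 21:tri edges: (11,0,c); (11,8,c); (11,10,c); (12,3,c); (12,8,c); (12,9,c); (13,5,c); (13,9,c); (13,10,c); (14,8,c); (14,9,c); (14,10,c); (18,0,c); (18,15,c); (18,17,c); (19,2,c); (19,15,c); (19,16,c); (20,4,c); (20,16,c); (20,17,c); (21,15,c); (21,16,c); (21,17,c)
final:
nodes: 0:vx, 2:vx, 3:vx, 4:vx, 5:vx, 8:vx, 9:vx, 10:vx, 11:tri, 12:tri, 13:tri, 14:tri, 15:vx, 16:vx, 17:vx, 18:tri, 19:tri, 20:tri, 21:tri
edges: (11,0,c); (11,8,c); (11,10,c); (12,3,c); (12,8,c); (12,9,c); (13,5,c); (13,9,c); (13,10,c); (14,8,c); (14,9,c); (14,10,c); (18,0,c); (18,15,c); (18,17,c); (19,2,c); (19,15,c); (19,16,c); (20,4,c); (20,16,c); (20,17,c); (21,15,c); (21,16,c); (21,17,c)
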